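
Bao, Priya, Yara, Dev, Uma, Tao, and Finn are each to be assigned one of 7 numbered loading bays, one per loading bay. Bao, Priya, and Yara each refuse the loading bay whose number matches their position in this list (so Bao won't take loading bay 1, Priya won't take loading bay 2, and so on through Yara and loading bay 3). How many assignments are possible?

Let Aᵢ (for i ∈ {1, 2, 3}) be the placements that put person i in their forbidden loading bay. Any j of these fix j positions, leaving (7−j)! ways to fill the rest, and there are C(3,j) ways to pick which j.
By inclusion–exclusion, the number of valid placements is Σ_{j=0}^{3} (−1)^j C(3,j)·(7−j)!.
Computing: 5040 − 2160 + 360 − 24 = 3216.

3216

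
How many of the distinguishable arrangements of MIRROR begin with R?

60

Fix R in the first position and arrange the remaining 5 letters.
Those 5 letters have R appearing twice, giving (5)!/(2!) = 60.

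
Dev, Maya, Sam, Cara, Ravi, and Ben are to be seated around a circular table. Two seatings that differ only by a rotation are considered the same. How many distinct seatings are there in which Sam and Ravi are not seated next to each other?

All circular seatings of 6 people number (5)! = 120.
Those with Sam next to Ravi: fuse the pair into one unit and seat 5 units around a circle — 2·(4)! = 48.
Subtracting, 120 − 48 = 72.

72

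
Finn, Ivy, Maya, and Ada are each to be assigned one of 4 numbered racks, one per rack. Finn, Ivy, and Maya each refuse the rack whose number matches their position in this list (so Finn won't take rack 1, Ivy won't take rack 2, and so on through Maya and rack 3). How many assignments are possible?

Let Aᵢ (for i ∈ {1, 2, 3}) be the placements that put person i in their forbidden rack. Any j of these fix j positions, leaving (4−j)! ways to fill the rest, and there are C(3,j) ways to pick which j.
By inclusion–exclusion, the number of valid placements is Σ_{j=0}^{3} (−1)^j C(3,j)·(4−j)!.
Computing: 24 − 18 + 6 − 1 = 11.

11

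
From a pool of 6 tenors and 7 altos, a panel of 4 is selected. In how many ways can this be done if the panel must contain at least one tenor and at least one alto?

665

Unrestricted: C(13,4) = 715 ways to pick any 4 of the 13.
Selections missing a whole group: no tenors → C(7,4) = 35; no altos → C(6,4) = 15.
Both groups omitted at once is impossible, so 715 − 50 = 665.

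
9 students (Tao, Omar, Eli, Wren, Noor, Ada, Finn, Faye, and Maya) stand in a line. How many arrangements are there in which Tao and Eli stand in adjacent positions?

80640

Treat {Tao, Eli} as a single unit. There are 8 units to order, and the pair itself can be ordered 2 ways.
That gives 2 × 8! = 2 × 40320 = 80640.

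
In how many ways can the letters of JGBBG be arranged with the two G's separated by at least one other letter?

18

There are 5!/(2!·2!) = 30 arrangements of JGBBG in total.
If the two G's are adjacent, glue them into one block, leaving 4 items to arrange: (4)!/(2!) = 12 ways.
Hence 30 − 12 = 18.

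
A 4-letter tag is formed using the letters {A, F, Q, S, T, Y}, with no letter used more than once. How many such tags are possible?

This is a permutation of 4 out of 6: P(6,4) = 6!/2!.
6 × 5 × 4 × 3 = 360.

360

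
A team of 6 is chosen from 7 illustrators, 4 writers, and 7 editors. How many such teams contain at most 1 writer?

Split by how many writers are chosen (0 through 1).
Sum: C(4,0)·C(14,6) + C(4,1)·C(14,5) = 3003 + 8008 = 11011.

11011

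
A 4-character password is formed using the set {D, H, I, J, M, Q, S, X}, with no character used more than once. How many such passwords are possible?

Choose and order 4 of the 8 symbols: the first character has 8 options, the next 7, then 6, 5.
That product is 8 × 7 × 6 × 5 = 1680.

1680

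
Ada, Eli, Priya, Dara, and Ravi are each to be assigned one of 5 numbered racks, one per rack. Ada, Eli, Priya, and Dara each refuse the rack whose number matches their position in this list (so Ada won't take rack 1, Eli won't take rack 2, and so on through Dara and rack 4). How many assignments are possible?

Let Aᵢ (for 1 ≤ i ≤ 4) be the placements that put person i in their forbidden rack. Any j of these fix j positions, leaving (5−j)! ways to fill the rest, and there are C(4,j) ways to pick which j.
By inclusion–exclusion, the number of valid placements is Σ_{j=0}^{4} (−1)^j C(4,j)·(5−j)!.
Computing: 120 − 96 + 36 − 8 + 1 = 53.

53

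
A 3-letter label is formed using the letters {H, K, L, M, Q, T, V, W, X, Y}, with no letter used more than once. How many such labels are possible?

This is a permutation of 3 out of 10: P(10,3) = 10!/7!.
10 × 9 × 8 = 720.

720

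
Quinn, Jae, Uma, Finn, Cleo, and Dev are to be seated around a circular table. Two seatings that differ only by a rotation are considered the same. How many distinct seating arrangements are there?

120

Seat Quinn anywhere (absorbing the rotational symmetry), then permute the other 5: (5)! = 120.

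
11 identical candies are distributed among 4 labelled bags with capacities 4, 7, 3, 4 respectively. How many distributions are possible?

By stars and bars, unrestricted non-negative solutions to x_1+…+x_4 = 11 number C(11+3,3) = 364.
Subtract solutions that violate a single cap (substitute x_i' = x_i − (cap_i+1)): x_1 ≥ 5 gives C(9,3) = 84; x_2 ≥ 8 gives C(6,3) = 20; x_3 ≥ 4 gives C(10,3) = 120; x_4 ≥ 5 gives C(9,3) = 84. Together 308.
Add back pairs where two caps are both exceeded: 0 + 10 + 4 + 0 + 0 + 10 = 24.
By inclusion–exclusion the count is 364 − 308 + 24 = 80.

80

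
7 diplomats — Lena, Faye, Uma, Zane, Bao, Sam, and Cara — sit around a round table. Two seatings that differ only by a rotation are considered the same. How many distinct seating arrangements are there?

720

Fix one person's seat to break rotational symmetry; the remaining 6 people can be arranged in (6)! = 720 ways.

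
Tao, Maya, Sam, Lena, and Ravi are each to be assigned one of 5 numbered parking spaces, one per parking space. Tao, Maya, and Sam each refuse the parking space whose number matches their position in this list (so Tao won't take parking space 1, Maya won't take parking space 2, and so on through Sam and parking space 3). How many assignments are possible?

Let Aᵢ (for i ∈ {1, 2, 3}) be the placements that put person i in their forbidden parking space. Any j of these fix j positions, leaving (5−j)! ways to fill the rest, and there are C(3,j) ways to pick which j.
By inclusion–exclusion, the number of valid placements is Σ_{j=0}^{3} (−1)^j C(3,j)·(5−j)!.
Computing: 120 − 72 + 18 − 2 = 64.

64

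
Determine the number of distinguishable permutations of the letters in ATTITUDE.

6720

The 8 letters of ATTITUDE have repeats: T appearing 3 times.
So there are 8! / (3!) = 6720 distinguishable arrangements.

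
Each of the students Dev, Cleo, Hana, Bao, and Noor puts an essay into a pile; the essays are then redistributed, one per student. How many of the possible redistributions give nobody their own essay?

Let Aᵢ be the assignments in which student i gets their own essay. We want the size of the complement of A₁∪…∪A_5.
By inclusion–exclusion this is Σ_{j=0}^{5} (−1)^j C(5,j)·(5−j)!.
Computing: 120 − 120 + 60 − 20 + 5 − 1 = 44.

44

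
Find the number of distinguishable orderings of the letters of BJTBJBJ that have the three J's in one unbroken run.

20

Treat the 3 copies of J as a single block. The multiset to arrange is then {JJJ, B, B, B, T}, 5 items in all.
That gives (5)!/(3!) = 20 arrangements.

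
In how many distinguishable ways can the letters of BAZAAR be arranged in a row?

120

The 6 letters of BAZAAR have repeats: A appearing 3 times.
The number of distinct arrangements is 6!/(3!) = 720/6 = 120.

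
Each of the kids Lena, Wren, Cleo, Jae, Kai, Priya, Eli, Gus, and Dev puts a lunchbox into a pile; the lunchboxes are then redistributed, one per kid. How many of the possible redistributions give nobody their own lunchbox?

133496

This is the derangement count D_9: permutations of 9 items with no fixed point.
By inclusion–exclusion this is Σ_{j=0}^{9} (−1)^j C(9,j)·(9−j)!.
Computing: 362880 − 362880 + 181440 − 60480 + 15120 − 3024 + 504 − 72 + 9 − 1 = 133496.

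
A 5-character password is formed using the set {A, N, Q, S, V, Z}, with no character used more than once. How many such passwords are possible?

With no repetition, fill the 5 characters in order: 6 choices, then 5, down to 2.
That product is 6 × 5 × 4 × 3 × 2 = 720.

720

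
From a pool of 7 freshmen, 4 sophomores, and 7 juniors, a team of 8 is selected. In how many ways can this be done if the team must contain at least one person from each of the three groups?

40425

Unrestricted: C(18,8) = 43758 ways to pick any 8 of the 18.
Subtract selections that omit an entire group: no freshmen → C(11,8) = 165; no sophomores → C(14,8) = 3003; no juniors → C(11,8) = 165.
Add back selections omitting two groups (i.e. drawn from a single group): C(7,8) + C(4,8) + C(7,8) = 0.
By inclusion–exclusion: 43758 − 3333 + 0 = 40425.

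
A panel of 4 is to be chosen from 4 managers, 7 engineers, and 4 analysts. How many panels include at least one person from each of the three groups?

672

With no constraint there are C(15,4) = 1365 possible selections.
Selections missing a whole group: no managers → C(11,4) = 330; no engineers → C(8,4) = 70; no analysts → C(11,4) = 330.
Add back selections omitting two groups (i.e. drawn from a single group): C(4,4) + C(7,4) + C(4,4) = 37.
By inclusion–exclusion: 1365 − 730 + 37 = 672.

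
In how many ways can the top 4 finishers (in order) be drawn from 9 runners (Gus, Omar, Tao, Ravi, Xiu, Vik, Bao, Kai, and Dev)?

There are 9 choices for 1st place, 8 for 2nd, and so on down to 6 for position 4.
That gives 9 × 8 × 7 × 6 = 3024.

3024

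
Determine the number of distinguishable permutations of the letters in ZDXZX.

30

The 5 letters of ZDXZX have repeats: X appearing twice and Z appearing twice.
So there are 5! / (2!·2!) = 30 distinguishable arrangements.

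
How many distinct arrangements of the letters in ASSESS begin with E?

Fix E in the first position and arrange the remaining 5 letters.
Those 5 letters have S appearing 4 times, giving (5)!/(4!) = 5.

5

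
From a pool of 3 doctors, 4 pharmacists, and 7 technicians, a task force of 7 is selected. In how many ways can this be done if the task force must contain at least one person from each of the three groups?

Total 7-person selections from all 14: C(14,7) = 3432.
Subtract selections that omit an entire group: no doctors → C(11,7) = 330; no pharmacists → C(10,7) = 120; no technicians → C(7,7) = 1.
Add back selections omitting two groups (i.e. drawn from a single group): C(3,7) + C(4,7) + C(7,7) = 1.
By inclusion–exclusion: 3432 − 451 + 1 = 2982.

2982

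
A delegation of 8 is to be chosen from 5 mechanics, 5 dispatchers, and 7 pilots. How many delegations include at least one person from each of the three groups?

With no constraint there are C(17,8) = 24310 possible selections.
Subtract selections that omit an entire group: no mechanics → C(12,8) = 495; no dispatchers → C(12,8) = 495; no pilots → C(10,8) = 45.
Add back selections omitting two groups (i.e. drawn from a single group): C(5,8) + C(5,8) + C(7,8) = 0.
By inclusion–exclusion: 24310 − 1035 + 0 = 23275.

23275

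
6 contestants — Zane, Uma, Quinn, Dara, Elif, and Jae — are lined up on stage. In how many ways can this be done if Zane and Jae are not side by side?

There are 6! = 720 arrangements in all. If Zane and Jae are adjacent, merging them into one block gives 2·(5)! = 240 arrangements.
Complementary counting: 720 − 240 = 480.

480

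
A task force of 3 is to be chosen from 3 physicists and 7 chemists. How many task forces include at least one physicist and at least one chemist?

Unrestricted: C(10,3) = 120 ways to pick any 3 of the 10.
Selections missing a whole group: no physicists → C(7,3) = 35; no chemists → C(3,3) = 1.
Both groups omitted at once is impossible, so 120 − 36 = 84.

84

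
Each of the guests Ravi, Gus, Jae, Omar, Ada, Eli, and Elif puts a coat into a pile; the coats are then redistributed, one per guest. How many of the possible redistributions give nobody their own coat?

1854

Let Aᵢ be the assignments in which guest i gets their own coat. We want the size of the complement of A₁∪…∪A_7.
By inclusion–exclusion this is Σ_{j=0}^{7} (−1)^j C(7,j)·(7−j)!.
Computing: 5040 − 5040 + 2520 − 840 + 210 − 42 + 7 − 1 = 1854.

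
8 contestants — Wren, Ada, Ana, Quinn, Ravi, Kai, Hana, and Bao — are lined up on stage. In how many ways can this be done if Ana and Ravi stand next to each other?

10080

Treat {Ana, Ravi} as a single unit. There are 7 units to order, and the pair itself can be ordered 2 ways.
That gives 2 × 7! = 2 × 5040 = 10080.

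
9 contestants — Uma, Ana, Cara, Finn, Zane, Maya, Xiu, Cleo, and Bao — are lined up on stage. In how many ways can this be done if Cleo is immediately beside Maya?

80640

Glue Cleo and Maya into one block (2 internal orders), leaving 8 units to arrange in a row.
That gives 2 × 8! = 2 × 40320 = 80640.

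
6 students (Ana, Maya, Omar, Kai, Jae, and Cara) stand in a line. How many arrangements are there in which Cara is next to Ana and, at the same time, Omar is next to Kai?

Treat {Cara,Ana} as one block (2 orders) and {Omar,Kai} as another (2 orders).
That leaves 4 units to arrange: 2 × 2 × 4! = 4 × 24 = 96.

96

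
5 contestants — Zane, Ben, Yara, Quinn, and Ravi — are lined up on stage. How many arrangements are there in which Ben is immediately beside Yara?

Place the 3 others and the Ben-Yara pair as 4 objects in a line; the pair has 2 internal arrangements.
That gives 2 × 4! = 2 × 24 = 48.

48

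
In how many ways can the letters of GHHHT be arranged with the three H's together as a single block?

Treat the 3 copies of H as a single block. The multiset to arrange is then {HHH, G, T}, 3 items in all.
All 3 items are distinct, so there are (3)! = 6 arrangements.

6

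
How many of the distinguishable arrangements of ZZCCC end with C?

6

Fix C in the last position and arrange the remaining 4 letters.
Those 4 letters have C appearing twice and Z appearing twice, giving (4)!/(2!·2!) = 6.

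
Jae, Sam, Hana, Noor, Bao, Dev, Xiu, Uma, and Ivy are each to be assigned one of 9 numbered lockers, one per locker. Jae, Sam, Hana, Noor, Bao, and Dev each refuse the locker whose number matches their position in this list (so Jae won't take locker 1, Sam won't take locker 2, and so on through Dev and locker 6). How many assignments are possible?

Let Aᵢ (for 1 ≤ i ≤ 6) be the placements that put person i in their forbidden locker. Any j of these fix j positions, leaving (9−j)! ways to fill the rest, and there are C(6,j) ways to pick which j.
By inclusion–exclusion, the number of valid placements is Σ_{j=0}^{6} (−1)^j C(6,j)·(9−j)!.
Computing: 362880 − 241920 + 75600 − 14400 + 1800 − 144 + 6 = 183822.

183822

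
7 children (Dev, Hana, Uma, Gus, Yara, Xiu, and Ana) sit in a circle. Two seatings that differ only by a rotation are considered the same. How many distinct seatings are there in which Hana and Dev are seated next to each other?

Treat {Hana, Dev} as one unit (2 internal orders) and seat the resulting 6 units around the table: (5)! circular arrangements.
So 2 × (5)! = 2 × 120 = 240.

240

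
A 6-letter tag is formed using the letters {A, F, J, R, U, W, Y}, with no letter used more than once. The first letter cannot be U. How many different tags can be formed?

4320

The first letter has 7−1 = 6 choices (anything except U).
The remaining 5 letters are filled from the other 6 symbols without repetition: 6 × 5 × 4 × 3 × 2 = 720.
Total: 6 × 720 = 4320.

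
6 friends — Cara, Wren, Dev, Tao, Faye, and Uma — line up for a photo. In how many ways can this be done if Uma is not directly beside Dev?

480

There are 6! = 720 arrangements in all. If Uma and Dev are adjacent, merging them into one block gives 2·(5)! = 240 arrangements.
Complementary counting: 720 − 240 = 480.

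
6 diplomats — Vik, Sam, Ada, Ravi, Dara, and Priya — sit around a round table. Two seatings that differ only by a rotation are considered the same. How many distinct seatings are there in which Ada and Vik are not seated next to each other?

72

All circular seatings of 6 people number (5)! = 120.
Those with Ada next to Vik: fuse the pair into one unit and seat 5 units around a circle — 2·(4)! = 48.
Subtracting, 120 − 48 = 72.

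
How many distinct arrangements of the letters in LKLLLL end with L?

5

With the last slot taken by L, it remains to arrange the other 5 letters (KLLLL).
Those 5 letters have L appearing 4 times, giving (5)!/(4!) = 5.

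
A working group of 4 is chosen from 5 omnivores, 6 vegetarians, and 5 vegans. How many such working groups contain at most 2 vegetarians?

Split by how many vegetarians are chosen (0 through 2).
Sum: C(6,0)·C(10,4) + C(6,1)·C(10,3) + C(6,2)·C(10,2) = 210 + 720 + 675 = 1605.

1605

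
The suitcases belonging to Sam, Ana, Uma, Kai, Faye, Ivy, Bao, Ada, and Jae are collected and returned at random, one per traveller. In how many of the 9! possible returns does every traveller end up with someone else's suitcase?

Count assignments avoiding every fixed point. For any j of the 9 travellers fixed to their own suitcase, the other 9−j can be arranged in (9−j)! ways.
By inclusion–exclusion this is Σ_{j=0}^{9} (−1)^j C(9,j)·(9−j)!.
Computing: 362880 − 362880 + 181440 − 60480 + 15120 − 3024 + 504 − 72 + 9 − 1 = 133496.

133496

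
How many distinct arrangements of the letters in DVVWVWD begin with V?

Fix V in the first position and arrange the remaining 6 letters.
Those 6 letters have D appearing twice, V appearing twice, and W appearing twice, giving (6)!/(2!·2!·2!) = 90.

90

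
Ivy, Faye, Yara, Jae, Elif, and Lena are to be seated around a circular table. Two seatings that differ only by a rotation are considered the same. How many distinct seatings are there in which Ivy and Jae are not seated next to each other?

72

Without the restriction there are (5)! = 120 seatings.
Those with Ivy next to Jae: fuse the pair into one unit and seat 5 units around a circle — 2·(4)! = 48.
Subtracting, 120 − 48 = 72.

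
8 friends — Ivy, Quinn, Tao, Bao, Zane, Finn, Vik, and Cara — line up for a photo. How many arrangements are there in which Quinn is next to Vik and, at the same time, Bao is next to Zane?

Treat {Quinn,Vik} as one block (2 orders) and {Bao,Zane} as another (2 orders).
That leaves 6 units to arrange: 2 × 2 × 6! = 4 × 720 = 2880.

2880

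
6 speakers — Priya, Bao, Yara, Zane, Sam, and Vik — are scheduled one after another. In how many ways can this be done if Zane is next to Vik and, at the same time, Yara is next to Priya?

Treat {Zane,Vik} as one block (2 orders) and {Yara,Priya} as another (2 orders).
That leaves 4 units to arrange: 2 × 2 × 4! = 4 × 24 = 96.

96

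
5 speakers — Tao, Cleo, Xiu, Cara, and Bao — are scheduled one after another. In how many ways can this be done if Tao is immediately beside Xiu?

Glue Tao and Xiu into one block (2 internal orders), leaving 4 units to arrange in a row.
That gives 2 × 4! = 2 × 24 = 48.

48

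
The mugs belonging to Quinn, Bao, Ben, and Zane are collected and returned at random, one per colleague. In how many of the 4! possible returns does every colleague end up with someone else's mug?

9

Let Aᵢ be the assignments in which colleague i gets their own mug. We want the size of the complement of A₁∪…∪A_4.
By inclusion–exclusion this is Σ_{j=0}^{4} (−1)^j C(4,j)·(4−j)!.
Computing: 24 − 24 + 12 − 4 + 1 = 9.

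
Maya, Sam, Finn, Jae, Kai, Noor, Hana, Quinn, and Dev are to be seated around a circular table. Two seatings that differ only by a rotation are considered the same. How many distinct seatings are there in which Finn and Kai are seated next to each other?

Glue Finn and Kai into a block (2 internal orders). Seating 8 units around a circle gives (7)! arrangements.
So 2 × (7)! = 2 × 5040 = 10080.

10080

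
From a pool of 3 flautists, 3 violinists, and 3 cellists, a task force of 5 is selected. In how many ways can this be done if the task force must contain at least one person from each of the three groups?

108

With no constraint there are C(9,5) = 126 possible selections.
Selections missing a whole group: no flautists → C(6,5) = 6; no violinists → C(6,5) = 6; no cellists → C(6,5) = 6.
Add back selections omitting two groups (i.e. drawn from a single group): C(3,5) + C(3,5) + C(3,5) = 0.
By inclusion–exclusion: 126 − 18 + 0 = 108.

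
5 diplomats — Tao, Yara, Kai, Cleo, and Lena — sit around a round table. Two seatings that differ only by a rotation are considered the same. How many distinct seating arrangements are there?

24

Fix one person's seat to break rotational symmetry; the remaining 4 people can be arranged in (4)! = 24 ways.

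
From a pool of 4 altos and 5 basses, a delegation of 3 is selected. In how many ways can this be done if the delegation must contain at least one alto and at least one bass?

70

Total 3-person selections from all 9: C(9,3) = 84.
Subtract selections that omit an entire group: no altos → C(5,3) = 10; no basses → C(4,3) = 4.
Both groups omitted at once is impossible, so 84 − 14 = 70.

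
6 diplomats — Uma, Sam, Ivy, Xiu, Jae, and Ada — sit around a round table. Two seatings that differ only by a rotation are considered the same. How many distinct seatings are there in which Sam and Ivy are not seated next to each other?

Without the restriction there are (5)! = 120 seatings.
Those with Sam next to Ivy: fuse the pair into one unit and seat 5 units around a circle — 2·(4)! = 48.
Subtracting, 120 − 48 = 72.

72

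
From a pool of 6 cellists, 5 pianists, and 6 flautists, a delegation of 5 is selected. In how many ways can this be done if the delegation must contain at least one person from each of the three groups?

Total 5-person selections from all 17: C(17,5) = 6188.
Subtract selections that omit an entire group: no cellists → C(11,5) = 462; no pianists → C(12,5) = 792; no flautists → C(11,5) = 462.
Add back selections omitting two groups (i.e. drawn from a single group): C(6,5) + C(5,5) + C(6,5) = 13.
By inclusion–exclusion: 6188 − 1716 + 13 = 4485.

4485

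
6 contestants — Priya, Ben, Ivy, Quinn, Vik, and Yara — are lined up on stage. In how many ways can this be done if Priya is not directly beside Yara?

Of the 6! = 720 arrangements, those with Priya and Yara adjacent number 2 × 5! = 240 (treat the pair as a block with 2 internal orders).
Complementary counting: 720 − 240 = 480.

480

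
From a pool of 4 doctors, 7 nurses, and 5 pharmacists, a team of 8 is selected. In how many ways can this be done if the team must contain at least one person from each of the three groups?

12201

With no constraint there are C(16,8) = 12870 possible selections.
Selections missing a whole group: no doctors → C(12,8) = 495; no nurses → C(9,8) = 9; no pharmacists → C(11,8) = 165.
Add back selections omitting two groups (i.e. drawn from a single group): C(4,8) + C(7,8) + C(5,8) = 0.
By inclusion–exclusion: 12870 − 669 + 0 = 12201.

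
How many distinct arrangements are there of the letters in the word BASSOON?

1260

The 7 letters of BASSOON have repeats: O appearing twice and S appearing twice.
So there are 7! / (2!·2!) = 1260 distinguishable arrangements.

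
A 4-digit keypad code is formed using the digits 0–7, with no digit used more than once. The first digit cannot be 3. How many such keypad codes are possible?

1470

The first digit has 8−1 = 7 choices (anything except 3).
The remaining 3 digits are filled from the other 7 symbols without repetition: 7 × 6 × 5 = 210.
Total: 7 × 210 = 1470.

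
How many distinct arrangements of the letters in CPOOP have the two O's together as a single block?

12

Treat the 2 copies of O as a single block. The multiset to arrange is then {OO, C, P, P}, 4 items in all.
That gives (4)!/(2!) = 12 arrangements.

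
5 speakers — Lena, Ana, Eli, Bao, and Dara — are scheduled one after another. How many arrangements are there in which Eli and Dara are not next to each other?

Of the 5! = 120 arrangements, those with Eli and Dara adjacent number 2 × 4! = 48 (treat the pair as a block with 2 internal orders).
So 120 − 48 = 72 arrangements keep them apart.

72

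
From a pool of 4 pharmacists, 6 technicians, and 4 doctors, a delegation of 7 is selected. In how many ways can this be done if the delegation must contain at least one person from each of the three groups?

3184

With no constraint there are C(14,7) = 3432 possible selections.
Subtract selections that omit an entire group: no pharmacists → C(10,7) = 120; no technicians → C(8,7) = 8; no doctors → C(10,7) = 120.
Add back selections omitting two groups (i.e. drawn from a single group): C(4,7) + C(6,7) + C(4,7) = 0.
By inclusion–exclusion: 3432 − 248 + 0 = 3184.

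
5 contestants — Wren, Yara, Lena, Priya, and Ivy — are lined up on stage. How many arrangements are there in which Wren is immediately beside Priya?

48

Place the 3 others and the Wren-Priya pair as 4 objects in a line; the pair has 2 internal arrangements.
So the count is 2·(4)! = 48.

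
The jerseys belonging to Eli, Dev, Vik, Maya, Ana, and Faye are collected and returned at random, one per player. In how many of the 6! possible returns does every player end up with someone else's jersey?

This is the derangement count D_6: permutations of 6 items with no fixed point.
By inclusion–exclusion this is Σ_{j=0}^{6} (−1)^j C(6,j)·(6−j)!.
Computing: 720 − 720 + 360 − 120 + 30 − 6 + 1 = 265.

265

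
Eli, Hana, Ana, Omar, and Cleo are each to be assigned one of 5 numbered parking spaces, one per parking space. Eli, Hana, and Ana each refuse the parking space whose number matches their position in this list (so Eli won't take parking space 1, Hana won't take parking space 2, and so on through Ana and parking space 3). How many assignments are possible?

Let Aᵢ (for i ∈ {1, 2, 3}) be the placements that put person i in their forbidden parking space. Any j of these fix j positions, leaving (5−j)! ways to fill the rest, and there are C(3,j) ways to pick which j.
By inclusion–exclusion, the number of valid placements is Σ_{j=0}^{3} (−1)^j C(3,j)·(5−j)!.
Computing: 120 − 72 + 18 − 2 = 64.

64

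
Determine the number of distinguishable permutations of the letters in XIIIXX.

XIIIXX has 6 letters with I appearing 3 times and X appearing 3 times.
The number of distinct arrangements is 6!/(3!·3!) = 720/36 = 20.

20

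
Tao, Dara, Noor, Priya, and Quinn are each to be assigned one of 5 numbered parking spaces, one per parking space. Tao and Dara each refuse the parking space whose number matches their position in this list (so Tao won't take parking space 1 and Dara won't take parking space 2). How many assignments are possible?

Let Aᵢ (for i ∈ {1, 2}) be the placements that put person i in their forbidden parking space. Any j of these fix j positions, leaving (5−j)! ways to fill the rest, and there are C(2,j) ways to pick which j.
By inclusion–exclusion, the number of valid placements is Σ_{j=0}^{2} (−1)^j C(2,j)·(5−j)!.
Computing: 120 − 48 + 6 = 78.

78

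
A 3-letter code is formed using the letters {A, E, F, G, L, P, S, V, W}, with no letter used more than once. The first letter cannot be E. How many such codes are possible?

448

The first letter has 9−1 = 8 choices (anything except E).
The remaining 2 letters are filled from the other 8 symbols without repetition: 8 × 7 = 56.
Total: 8 × 56 = 448.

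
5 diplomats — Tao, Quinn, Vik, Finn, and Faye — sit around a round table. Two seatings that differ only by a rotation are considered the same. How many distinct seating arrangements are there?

24

Around a circle, 5 distinct people have 5!/5 = (4)! = 24 rotationally distinct seatings.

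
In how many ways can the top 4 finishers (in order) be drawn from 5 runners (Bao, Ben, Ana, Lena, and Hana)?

120

This is an ordered selection of 4 from 5: P(5,4).
That gives 5 × 4 × 3 × 2 = 120.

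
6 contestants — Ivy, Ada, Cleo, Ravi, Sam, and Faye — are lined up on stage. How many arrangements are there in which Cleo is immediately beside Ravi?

Treat {Cleo, Ravi} as a single unit. There are 5 units to order, and the pair itself can be ordered 2 ways.
That gives 2 × 5! = 2 × 120 = 240.

240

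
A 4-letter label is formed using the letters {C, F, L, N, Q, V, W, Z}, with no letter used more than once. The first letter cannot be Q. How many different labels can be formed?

The first letter has 8−1 = 7 choices (anything except Q).
The remaining 3 letters are filled from the other 7 symbols without repetition: 7 × 6 × 5 = 210.
Total: 7 × 210 = 1470.

1470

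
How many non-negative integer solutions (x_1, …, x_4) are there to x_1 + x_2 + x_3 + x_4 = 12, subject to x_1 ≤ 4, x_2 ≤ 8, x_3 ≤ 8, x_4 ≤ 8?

275

Ignoring the caps, the number of non-negative solutions to x_1+…+x_4 = 12 is C(15,3) = 455.
Subtract solutions that violate a single cap (substitute x_i' = x_i − (cap_i+1)): x_1 ≥ 5 gives C(10,3) = 120; x_2 ≥ 9 gives C(6,3) = 20; x_3 ≥ 9 gives C(6,3) = 20; x_4 ≥ 9 gives C(6,3) = 20. Together 180.
No two caps can be exceeded simultaneously, so the pair terms are all 0.
By inclusion–exclusion the count is 455 − 180 + 0 = 275.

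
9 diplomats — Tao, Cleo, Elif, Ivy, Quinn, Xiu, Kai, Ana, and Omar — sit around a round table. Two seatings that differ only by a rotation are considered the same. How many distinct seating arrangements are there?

40320

Around a circle, 9 distinct people have 9!/9 = (8)! = 40320 rotationally distinct seatings.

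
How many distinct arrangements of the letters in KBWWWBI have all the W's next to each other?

Treat the 3 copies of W as a single block. The multiset to arrange is then {WWW, B, B, I, K}, 5 items in all.
That gives (5)!/(2!) = 60 arrangements.

60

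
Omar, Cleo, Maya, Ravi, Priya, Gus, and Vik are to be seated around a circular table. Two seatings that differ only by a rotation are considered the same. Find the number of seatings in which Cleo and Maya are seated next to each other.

Glue Cleo and Maya into a block (2 internal orders). Seating 6 units around a circle gives (5)! arrangements.
So 2 × (5)! = 2 × 120 = 240.

240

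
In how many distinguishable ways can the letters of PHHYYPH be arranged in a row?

210

PHHYYPH has 7 letters with H appearing 3 times, P appearing twice, and Y appearing twice.
Dividing 7! = 5040 by 3!·2!·2! = 24 for the repeated letters gives 210.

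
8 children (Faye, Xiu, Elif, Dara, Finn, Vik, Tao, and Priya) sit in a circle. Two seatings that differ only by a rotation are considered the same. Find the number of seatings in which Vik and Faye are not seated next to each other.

3600

All circular seatings of 8 people number (7)! = 5040.
Those with Vik next to Faye: fuse the pair into one unit and seat 7 units around a circle — 2·(6)! = 1440.
Subtracting, 5040 − 1440 = 3600.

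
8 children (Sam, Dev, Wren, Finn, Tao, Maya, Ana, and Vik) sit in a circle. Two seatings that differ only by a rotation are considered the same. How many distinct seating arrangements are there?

5040

Fix one person's seat to break rotational symmetry; the remaining 7 people can be arranged in (7)! = 5040 ways.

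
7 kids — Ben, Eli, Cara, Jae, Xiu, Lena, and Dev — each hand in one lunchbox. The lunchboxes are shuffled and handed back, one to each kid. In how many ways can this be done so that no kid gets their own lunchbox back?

This is the derangement count D_7: permutations of 7 items with no fixed point.
By inclusion–exclusion this is Σ_{j=0}^{7} (−1)^j C(7,j)·(7−j)!.
Computing: 5040 − 5040 + 2520 − 840 + 210 − 42 + 7 − 1 = 1854.

1854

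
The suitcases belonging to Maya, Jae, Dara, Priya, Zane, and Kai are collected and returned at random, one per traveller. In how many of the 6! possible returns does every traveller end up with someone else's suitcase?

265

Let Aᵢ be the assignments in which traveller i gets their own suitcase. We want the size of the complement of A₁∪…∪A_6.
By inclusion–exclusion this is Σ_{j=0}^{6} (−1)^j C(6,j)·(6−j)!.
Computing: 720 − 720 + 360 − 120 + 30 − 6 + 1 = 265.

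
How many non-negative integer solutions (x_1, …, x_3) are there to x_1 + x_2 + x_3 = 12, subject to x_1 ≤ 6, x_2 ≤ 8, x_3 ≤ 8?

By stars and bars, unrestricted non-negative solutions to x_1+…+x_3 = 12 number C(12+2,2) = 91.
Subtract solutions that violate a single cap (substitute x_i' = x_i − (cap_i+1)): x_1 ≥ 7 gives C(7,2) = 21; x_2 ≥ 9 gives C(5,2) = 10; x_3 ≥ 9 gives C(5,2) = 10. Together 41.
No two caps can be exceeded simultaneously, so the pair terms are all 0.
By inclusion–exclusion the count is 91 − 41 + 0 = 50.

50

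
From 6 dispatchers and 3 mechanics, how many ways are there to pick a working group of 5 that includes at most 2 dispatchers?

15

Split by how many dispatchers are chosen (0 through 2).
Sum: C(6,0)·C(3,5) + C(6,1)·C(3,4) + C(6,2)·C(3,3) = 0 + 0 + 15 = 15.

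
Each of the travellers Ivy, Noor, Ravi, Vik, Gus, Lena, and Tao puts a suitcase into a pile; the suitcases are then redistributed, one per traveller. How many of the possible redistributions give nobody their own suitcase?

1854

Count assignments avoiding every fixed point. For any j of the 7 travellers fixed to their own suitcase, the other 7−j can be arranged in (7−j)! ways.
By inclusion–exclusion this is Σ_{j=0}^{7} (−1)^j C(7,j)·(7−j)!.
Computing: 5040 − 5040 + 2520 − 840 + 210 − 42 + 7 − 1 = 1854.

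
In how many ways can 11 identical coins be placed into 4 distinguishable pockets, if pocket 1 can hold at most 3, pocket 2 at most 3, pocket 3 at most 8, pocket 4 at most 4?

70

Ignoring the caps, the number of non-negative solutions to x_1+…+x_4 = 11 is C(14,3) = 364.
Subtract solutions that violate a single cap (substitute x_i' = x_i − (cap_i+1)): x_1 ≥ 4 gives C(10,3) = 120; x_2 ≥ 4 gives C(10,3) = 120; x_3 ≥ 9 gives C(5,3) = 10; x_4 ≥ 5 gives C(9,3) = 84. Together 334.
Add back pairs where two caps are both exceeded: 20 + 0 + 10 + 0 + 10 + 0 = 40.
By inclusion–exclusion the count is 364 − 334 + 40 = 70.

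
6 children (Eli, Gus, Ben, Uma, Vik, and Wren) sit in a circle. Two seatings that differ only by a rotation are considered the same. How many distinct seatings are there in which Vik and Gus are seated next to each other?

48

Treat {Vik, Gus} as one unit (2 internal orders) and seat the resulting 5 units around the table: (4)! circular arrangements.
So 2 × (4)! = 2 × 24 = 48.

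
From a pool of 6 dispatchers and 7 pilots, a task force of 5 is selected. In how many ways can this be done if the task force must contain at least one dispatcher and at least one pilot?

Unrestricted: C(13,5) = 1287 ways to pick any 5 of the 13.
Selections missing a whole group: no dispatchers → C(7,5) = 21; no pilots → C(6,5) = 6.
Both groups omitted at once is impossible, so 1287 − 27 = 1260.

1260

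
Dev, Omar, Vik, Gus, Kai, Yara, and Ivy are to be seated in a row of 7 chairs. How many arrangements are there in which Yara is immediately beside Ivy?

Treat {Yara, Ivy} as a single unit. There are 6 units to order, and the pair itself can be ordered 2 ways.
So the count is 2·(6)! = 1440.

1440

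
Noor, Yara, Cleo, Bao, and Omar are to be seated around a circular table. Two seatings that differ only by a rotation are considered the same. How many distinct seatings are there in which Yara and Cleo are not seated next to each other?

12

All circular seatings of 5 people number (4)! = 24.
Seatings with Yara beside Cleo: treat them as a block with 2 internal orders, giving 2 × (3)! = 12.
Subtracting, 24 − 12 = 12.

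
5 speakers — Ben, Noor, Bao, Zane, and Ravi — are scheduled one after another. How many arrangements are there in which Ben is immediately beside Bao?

48

Place the 3 others and the Ben-Bao pair as 4 objects in a line; the pair has 2 internal arrangements.
That gives 2 × 4! = 2 × 24 = 48.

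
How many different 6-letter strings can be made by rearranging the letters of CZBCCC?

30

Letter multiplicities in CZBCCC: B×1, C×4, Z×1.
The number of distinct arrangements is 6!/(4!) = 720/24 = 30.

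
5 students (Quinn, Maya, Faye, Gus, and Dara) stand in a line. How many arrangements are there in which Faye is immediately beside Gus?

48

Place the 3 others and the Faye-Gus pair as 4 objects in a line; the pair has 2 internal arrangements.
So the count is 2·(4)! = 48.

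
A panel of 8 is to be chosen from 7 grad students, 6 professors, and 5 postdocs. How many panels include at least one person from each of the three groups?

Unrestricted: C(18,8) = 43758 ways to pick any 8 of the 18.
Selections missing a whole group: no grad students → C(11,8) = 165; no professors → C(12,8) = 495; no postdocs → C(13,8) = 1287.
Add back selections omitting two groups (i.e. drawn from a single group): C(7,8) + C(6,8) + C(5,8) = 0.
By inclusion–exclusion: 43758 − 1947 + 0 = 41811.

41811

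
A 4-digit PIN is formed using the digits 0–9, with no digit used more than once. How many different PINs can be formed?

With no repetition, fill the 4 digits in order: 10 choices, then 9, down to 7.
That product is 10 × 9 × 8 × 7 = 5040.

5040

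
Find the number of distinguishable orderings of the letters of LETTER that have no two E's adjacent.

There are 6!/(2!·2!) = 180 arrangements of LETTER in total.
Arrangements with the E's together: treat EE as one letter, giving (5)!/(2!) = 60.
Hence 180 − 60 = 120.

120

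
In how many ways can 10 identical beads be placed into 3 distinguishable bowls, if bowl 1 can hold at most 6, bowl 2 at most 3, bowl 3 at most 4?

10

By stars and bars, unrestricted non-negative solutions to x_1+…+x_3 = 10 number C(10+2,2) = 66.
Subtract solutions that violate a single cap (substitute x_i' = x_i − (cap_i+1)): x_1 ≥ 7 gives C(5,2) = 10; x_2 ≥ 4 gives C(8,2) = 28; x_3 ≥ 5 gives C(7,2) = 21. Together 59.
Add back pairs where two caps are both exceeded: 0 + 0 + 3 = 3.
By inclusion–exclusion the count is 66 − 59 + 3 = 10.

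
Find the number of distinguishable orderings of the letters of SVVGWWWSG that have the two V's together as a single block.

Treat the 2 copies of V as a single block. The multiset to arrange is then {VV, G, G, S, S, W, W, W}, 8 items in all.
That gives (8)!/(3!·2!·2!) = 1680 arrangements.

1680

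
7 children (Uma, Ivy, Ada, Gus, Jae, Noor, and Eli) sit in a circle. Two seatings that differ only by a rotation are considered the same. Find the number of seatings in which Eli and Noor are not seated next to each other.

480

All circular seatings of 7 people number (6)! = 720.
Seatings with Eli beside Noor: treat them as a block with 2 internal orders, giving 2 × (5)! = 240.
Subtracting, 720 − 240 = 480.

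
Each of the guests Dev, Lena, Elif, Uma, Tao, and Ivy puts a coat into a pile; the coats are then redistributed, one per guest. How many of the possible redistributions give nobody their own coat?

265

Let Aᵢ be the assignments in which guest i gets their own coat. We want the size of the complement of A₁∪…∪A_6.
By inclusion–exclusion this is Σ_{j=0}^{6} (−1)^j C(6,j)·(6−j)!.
Computing: 720 − 720 + 360 − 120 + 30 − 6 + 1 = 265.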